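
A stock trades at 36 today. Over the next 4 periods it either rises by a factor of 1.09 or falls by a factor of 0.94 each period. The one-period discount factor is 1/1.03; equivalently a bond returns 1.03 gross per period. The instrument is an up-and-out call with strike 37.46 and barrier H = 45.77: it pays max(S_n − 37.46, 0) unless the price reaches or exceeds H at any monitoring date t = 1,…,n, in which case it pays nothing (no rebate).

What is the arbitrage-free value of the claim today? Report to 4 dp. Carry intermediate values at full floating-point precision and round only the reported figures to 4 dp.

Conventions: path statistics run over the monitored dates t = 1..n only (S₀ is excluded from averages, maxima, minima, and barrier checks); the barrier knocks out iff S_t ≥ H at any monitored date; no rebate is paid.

No-arbitrage gives p* = (R−d)/(u−d) = 0.6000: enumerate every path, weight its payoff by its p*-probability, and discount by R^4.
Enumerate all 2^4 = 16 price paths (U = up ×1.09, D = down ×0.94); each path with k up-moves has probability p*^k·(1−p*)^(4−k).
DDDD: M=33.8400, payoff=0.0000, prob=0.025600
UDDD: M=39.2400, payoff=0.0000, prob=0.038400
DUDD: M=36.8856, payoff=0.0000, prob=0.038400
UUDD: M=42.7716, payoff=0.3330, prob=0.057600
DDUD: M=34.6725, payoff=0.0000, prob=0.038400
UDUD: M=40.2053, payoff=0.3330, prob=0.057600
DUUD: M=40.2053, payoff=0.3330, prob=0.057600
UUUD: M=46.6210, payoff=0.0000, prob=0.086400
DDDU: M=33.8400, payoff=0.0000, prob=0.038400
UDDU: M=39.2400, payoff=0.3330, prob=0.057600
DUDU: M=37.7930, payoff=0.3330, prob=0.057600
UUDU: M=43.8238, payoff=6.3638, prob=0.086400
DDUU: M=37.7930, payoff=0.3330, prob=0.057600
UDUU: M=43.8238, payoff=6.3638, prob=0.086400
DUUU: M=43.8238, payoff=6.3638, prob=0.086400
UUUU: M=50.8169, payoff=0.0000, prob=0.129600
Price = Σ prob·payoff / R^4 = 1.764572 / 1.125509 = 1.5678

price = 1.5678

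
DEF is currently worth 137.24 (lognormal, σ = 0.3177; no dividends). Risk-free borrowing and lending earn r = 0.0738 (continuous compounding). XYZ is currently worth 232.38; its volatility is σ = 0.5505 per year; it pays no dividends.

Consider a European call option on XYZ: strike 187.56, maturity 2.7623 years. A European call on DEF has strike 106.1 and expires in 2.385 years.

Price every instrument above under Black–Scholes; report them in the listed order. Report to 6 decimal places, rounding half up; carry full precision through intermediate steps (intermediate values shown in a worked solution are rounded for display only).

[XYZ call K=187.56]
σ√T = 0.5505·√2.7623 = 0.914940
d₁ = (ln(S/K) + (r+σ²/2)T) / (σ√T) = (ln(232.38/187.56) + (0.0738+0.5505²/2)·2.7623) / 0.914940 = (0.214275 + 0.622416) / 0.914940 = 0.914476
d₂ = d₁ − σ√T = 0.914476 − 0.914940 = -0.000464
e^{−rT} = 0.815578
N(d₁) = 0.819767,  N(d₂) = 0.499815
price = S·N(d₁) − K·e^{−rT}·N(d₂) = 190.497354 − 76.456598 = 114.040756
[DEF call K=106.1]
σ√T = 0.3177·√2.385 = 0.490638
d₁ = (ln(S/K) + (r+σ²/2)T) / (σ√T) = (ln(137.24/106.1) + (0.0738+0.3177²/2)·2.385) / 0.490638 = (0.257349 + 0.296376) / 0.490638 = 1.128581
d₂ = d₁ − σ√T = 1.128581 − 0.490638 = 0.637943
e^{−rT} = 0.838607
N(d₁) = 0.870463,  N(d₂) = 0.738245
price = S·N(d₁) − K·e^{−rT}·N(d₂) = 119.462305 − 65.686207 = 53.776098

price(XYZ call K=187.56) = 114.040756
price(DEF call K=106.1) = 53.776098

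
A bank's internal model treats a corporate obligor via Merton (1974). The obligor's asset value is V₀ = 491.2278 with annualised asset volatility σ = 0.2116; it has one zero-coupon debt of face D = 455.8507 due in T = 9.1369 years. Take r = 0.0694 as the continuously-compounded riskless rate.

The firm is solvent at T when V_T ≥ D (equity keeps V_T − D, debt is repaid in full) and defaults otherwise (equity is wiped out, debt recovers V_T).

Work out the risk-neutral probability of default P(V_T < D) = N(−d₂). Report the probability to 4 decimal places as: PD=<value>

PD=0.2152

Work the structural quantities from V₀ = 491.2278 against face 455.8507:
d₁ = [ln(V₀/D) + (r + σ²/2)T] / (σ√T)
   = [ln(491.2278/455.8507) + (0.0694 + 0.5·0.2116²)·9.1369] / (0.2116·√9.1369)
   = [0.074743 + 0.838651] / 0.639610 = 1.428049
d₂ = d₁ − σ√T = 1.428049 − 0.639610 = 0.788439
risk-neutral PD = N(−d₂) = N(-0.788439) = 0.215220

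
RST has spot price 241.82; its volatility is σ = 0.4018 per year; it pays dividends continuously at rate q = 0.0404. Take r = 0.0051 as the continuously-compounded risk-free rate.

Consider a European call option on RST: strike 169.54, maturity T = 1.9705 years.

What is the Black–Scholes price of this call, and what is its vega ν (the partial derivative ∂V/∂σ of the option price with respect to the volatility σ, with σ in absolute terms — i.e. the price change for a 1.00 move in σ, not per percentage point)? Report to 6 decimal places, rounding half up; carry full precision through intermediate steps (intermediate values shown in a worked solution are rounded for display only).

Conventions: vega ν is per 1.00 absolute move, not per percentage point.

σ√T = 0.4018·√1.9705 = 0.564025
d₁ = (ln(S/K) + (r−q+σ²/2)T) / (σ√T) = (ln(241.82/169.54) + (0.0051−0.0404+0.4018²/2)·1.9705) / 0.564025 = (0.355105 + 0.089503) / 0.564025 = 0.788278
d₂ = d₁ − σ√T = 0.788278 − 0.564025 = 0.224253
e^{−rT} = 0.990001
e^{−qT} = 0.923478
N(d₁) = 0.784733,  N(d₂) = 0.588720
Call price V = S·e^{−qT}·N(d₁) − K·e^{−rT}·N(d₂) = 175.242982 − 98.813504 = 76.429478
φ(d₁) = (1/√(2π))·e^{−d₁²/2} = 0.292401
ν = S·e^{−qT}·φ(d₁)·√T = 91.661257

price = 76.429478
ν = 91.661257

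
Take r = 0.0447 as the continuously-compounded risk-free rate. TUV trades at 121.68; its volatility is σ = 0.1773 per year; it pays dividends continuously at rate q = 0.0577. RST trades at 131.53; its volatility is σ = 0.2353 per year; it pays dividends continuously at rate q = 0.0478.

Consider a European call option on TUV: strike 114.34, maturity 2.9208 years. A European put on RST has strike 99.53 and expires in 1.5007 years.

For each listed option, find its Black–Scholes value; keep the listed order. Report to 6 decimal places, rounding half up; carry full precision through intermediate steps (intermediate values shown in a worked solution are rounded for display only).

price(TUV call K=114.34) = 13.502495
price(RST put K=99.53) = 2.793696

[TUV call K=114.34]
σ√T = 0.1773·√2.9208 = 0.303012
d₁ = (ln(S/K) + (r−q+σ²/2)T) / (σ√T) = (ln(121.68/114.34) + (0.0447−0.0577+0.1773²/2)·2.9208) / 0.303012 = (0.062218 + 0.007938) / 0.303012 = 0.231528
d₂ = d₁ − σ√T = 0.231528 − 0.303012 = -0.071483
e^{−rT} = 0.877604
e^{−qT} = 0.844906
N(d₁) = 0.591548,  N(d₂) = 0.471507
price = S·e^{−qT}·N(d₁) − K·e^{−rT}·N(d₂) = 60.815934 − 47.313438 = 13.502495
[RST put K=99.53]
σ√T = 0.2353·√1.5007 = 0.288250
d₁ = (ln(S/K) + (r−q+σ²/2)T) / (σ√T) = (ln(131.53/99.53) + (0.0447−0.0478+0.2353²/2)·1.5007) / 0.288250 = (0.278776 + 0.036892) / 0.288250 = 1.095119
d₂ = d₁ − σ√T = 1.095119 − 0.288250 = 0.806869
e^{−rT} = 0.935119
e^{−qT} = 0.930779
N(−d₁) = 0.136732,  N(−d₂) = 0.209871
price = K·e^{−rT}·N(−d₂) − S·e^{−qT}·N(−d₁) = 19.533199 − 16.739503 = 2.793696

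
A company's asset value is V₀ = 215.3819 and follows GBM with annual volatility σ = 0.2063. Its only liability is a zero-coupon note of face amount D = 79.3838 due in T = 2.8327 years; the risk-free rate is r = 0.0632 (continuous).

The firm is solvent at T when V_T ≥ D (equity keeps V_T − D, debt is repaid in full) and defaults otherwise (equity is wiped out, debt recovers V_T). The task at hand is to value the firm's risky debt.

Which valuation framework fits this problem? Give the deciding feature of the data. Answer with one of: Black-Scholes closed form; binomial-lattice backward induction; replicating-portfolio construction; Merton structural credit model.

Key observation: with the firm-asset dynamics (V₀ = 215.3819) and a single zero-coupon liability of face 79.3838 given, debt value, spread, and default probability all derive from the option view of the balance sheet.

framework: Merton structural credit model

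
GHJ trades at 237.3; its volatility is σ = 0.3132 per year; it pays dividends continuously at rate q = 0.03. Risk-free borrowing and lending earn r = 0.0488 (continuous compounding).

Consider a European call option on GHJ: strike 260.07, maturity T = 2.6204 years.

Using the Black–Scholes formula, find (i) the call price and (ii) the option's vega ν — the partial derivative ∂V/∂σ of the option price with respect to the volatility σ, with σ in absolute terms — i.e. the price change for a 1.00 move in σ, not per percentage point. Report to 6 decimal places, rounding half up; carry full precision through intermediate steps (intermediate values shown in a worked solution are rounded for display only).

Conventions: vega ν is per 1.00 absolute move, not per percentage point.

price = 40.254419
ν = 139.630229

σ√T = 0.3132·√2.6204 = 0.506997
d₁ = (ln(S/K) + (r−q+σ²/2)T) / (σ√T) = (ln(237.3/260.07) + (0.0488−0.03+0.3132²/2)·2.6204) / 0.506997 = (-0.091626 + 0.177787) / 0.506997 = 0.169944
d₂ = d₁ − σ√T = 0.169944 − 0.506997 = -0.337054
e^{−rT} = 0.879963
e^{−qT} = 0.924399
N(d₁) = 0.567473,  N(d₂) = 0.368038
Call price V = S·e^{−qT}·N(d₁) − K·e^{−rT}·N(d₂) = 124.480693 − 84.226274 = 40.254419
φ(d₁) = (1/√(2π))·e^{−d₁²/2} = 0.393223
ν = S·e^{−qT}·φ(d₁)·√T = 139.630229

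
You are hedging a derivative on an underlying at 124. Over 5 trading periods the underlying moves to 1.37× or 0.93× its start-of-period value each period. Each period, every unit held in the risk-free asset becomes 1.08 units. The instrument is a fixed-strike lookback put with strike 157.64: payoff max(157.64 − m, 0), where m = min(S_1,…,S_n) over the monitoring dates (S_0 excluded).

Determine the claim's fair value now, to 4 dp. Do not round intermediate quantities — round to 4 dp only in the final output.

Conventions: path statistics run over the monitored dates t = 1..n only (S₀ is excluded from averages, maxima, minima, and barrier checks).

price = 26.4606

With p* = (R−d)/(u−d) = 0.3409, sum probability × payoff across the paths and divide by R^5.
Enumerate all 2^5 = 32 price paths (U = up ×1.37, D = down ×0.93); each path with k up-moves has probability p*^k·(1−p*)^(5−k).
DDDDD: m=86.2654, payoff=71.3746, prob=0.124373
UDDDD: m=127.0791, payoff=30.5609, prob=0.064331
DUDDD: m=115.3200, payoff=42.3200, prob=0.064331
UUDDD: m=169.8800, payoff=0.0000, prob=0.033275
DDUDD: m=107.2476, payoff=50.3924, prob=0.064331
UDUDD: m=157.9884, payoff=0.0000, prob=0.033275
DUUDD: m=115.3200, payoff=42.3200, prob=0.033275
UUUDD: m=169.8800, payoff=0.0000, prob=0.017211
DDDUD: m=99.7403, payoff=57.8997, prob=0.064331
UDDUD: m=146.9292, payoff=10.7108, prob=0.033275
DUDUD: m=115.3200, payoff=42.3200, prob=0.033275
UUDUD: m=169.8800, payoff=0.0000, prob=0.017211
DDUUD: m=107.2476, payoff=50.3924, prob=0.033275
UDUUD: m=157.9884, payoff=0.0000, prob=0.017211
DUUUD: m=115.3200, payoff=42.3200, prob=0.017211
UUUUD: m=169.8800, payoff=0.0000, prob=0.008902
DDDDU: m=92.7584, payoff=64.8816, prob=0.064331
UDDDU: m=136.6442, payoff=20.9958, prob=0.033275
DUDDU: m=115.3200, payoff=42.3200, prob=0.033275
UUDDU: m=169.8800, payoff=0.0000, prob=0.017211
DDUDU: m=107.2476, payoff=50.3924, prob=0.033275
UDUDU: m=157.9884, payoff=0.0000, prob=0.017211
DUUDU: m=115.3200, payoff=42.3200, prob=0.017211
UUUDU: m=169.8800, payoff=0.0000, prob=0.008902
DDDUU: m=99.7403, payoff=57.8997, prob=0.033275
UDDUU: m=146.9292, payoff=10.7108, prob=0.017211
DUDUU: m=115.3200, payoff=42.3200, prob=0.017211
UUDUU: m=169.8800, payoff=0.0000, prob=0.008902
DDUUU: m=107.2476, payoff=50.3924, prob=0.017211
UDUUU: m=157.9884, payoff=0.0000, prob=0.008902
DUUUU: m=115.3200, payoff=42.3200, prob=0.008902
UUUUU: m=169.8800, payoff=0.0000, prob=0.004605
Price = Σ prob·payoff / R^5 = 38.879252 / 1.469328 = 26.4606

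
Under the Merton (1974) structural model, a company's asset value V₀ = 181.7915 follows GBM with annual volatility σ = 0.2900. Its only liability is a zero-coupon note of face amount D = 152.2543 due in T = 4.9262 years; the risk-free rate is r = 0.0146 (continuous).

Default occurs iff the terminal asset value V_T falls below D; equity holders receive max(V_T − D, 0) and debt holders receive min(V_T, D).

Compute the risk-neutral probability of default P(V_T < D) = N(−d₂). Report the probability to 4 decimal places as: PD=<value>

Work the structural quantities from V₀ = 181.7915 against face 152.2543:
d₁ = [ln(V₀/D) + (r + σ²/2)T] / (σ√T)
   = [ln(181.7915/152.2543) + (0.0146 + 0.5·0.2900²)·4.9262] / (0.2900·√4.9262)
   = [0.177308 + 0.279069] / 0.643656 = 0.709039
d₂ = d₁ − σ√T = 0.709039 − 0.643656 = 0.065383
risk-neutral PD = N(−d₂) = N(-0.065383) = 0.473935

PD=0.4739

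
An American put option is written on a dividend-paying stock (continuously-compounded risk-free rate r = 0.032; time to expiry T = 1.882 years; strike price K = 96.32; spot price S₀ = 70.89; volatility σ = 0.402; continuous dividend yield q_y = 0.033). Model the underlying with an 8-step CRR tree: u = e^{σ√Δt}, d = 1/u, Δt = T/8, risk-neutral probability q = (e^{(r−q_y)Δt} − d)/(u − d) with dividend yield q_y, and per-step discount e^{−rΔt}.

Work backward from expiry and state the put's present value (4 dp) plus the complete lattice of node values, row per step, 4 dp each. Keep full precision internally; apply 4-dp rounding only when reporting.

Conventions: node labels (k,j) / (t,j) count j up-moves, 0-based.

price = 32.4239
tree:
32.4239
40.2672 23.4125
48.5624 30.8367 14.7604
56.8244 39.3113 21.0295 7.3706
63.8210 48.3216 28.9938 11.6797 2.2447
69.5782 56.8244 38.3782 18.0473 4.1182 0.0000
74.3155 63.8210 48.3216 26.9081 7.5553 0.0000 0.0000
78.2136 69.5782 56.8244 37.9881 13.8612 0.0000 0.0000 0.0000
81.4211 74.3155 63.8210 48.3216 25.4300 0.0000 0.0000 0.0000 0.0000

params: Δt=0.23525 u=1.21529 d=0.82285 q=0.45081 e^(-rΔt)=0.99250
t_8 payoffs: 81.4211 74.3155 63.8210 48.3216 25.4300 0.0000 0.0000 0.0000 0.0000
k=7: node(7,0) S=18.1064 payoff=78.2136 vs cont=77.6312 → 78.2136 [stop]  node(7,1) S=26.7418 payoff=69.5782 vs cont=69.0626 → 69.5782 [stop]  node(7,2) S=39.4956 payoff=56.8244 vs cont=56.4075 → 56.8244 [stop]  node(7,3) S=58.3319 payoff=37.9881 vs cont=37.7168 → 37.9881 [stop]  node(7,4) S=86.1517 payoff=10.1683 vs cont=13.8612 → 13.8612 [wait]  node(7,5) S=127.2394 payoff=0.0000 vs cont=0.0000 → 0.0000 [wait]  node(7,6) S=187.9228 payoff=0.0000 vs cont=0.0000 → 0.0000 [wait]  node(7,7) S=277.5474 payoff=0.0000 vs cont=0.0000 → 0.0000 [wait]
k=6: node(6,0) S=22.0045 payoff=74.3155 vs cont=73.7633 → 74.3155 [stop]  node(6,1) S=32.4990 payoff=63.8210 vs cont=63.3500 → 63.8210 [stop]  node(6,2) S=47.9984 payoff=48.3216 vs cont=47.9704 → 48.3216 [stop]  node(6,3) S=70.8900 payoff=25.4300 vs cont=26.9081 → 26.9081 [wait]  node(6,4) S=104.6991 payoff=0.0000 vs cont=7.5553 → 7.5553 [wait]  node(6,5) S=154.6324 payoff=0.0000 vs cont=0.0000 → 0.0000 [wait]  node(6,6) S=228.3801 payoff=0.0000 vs cont=0.0000 → 0.0000 [wait]
k=5: node(5,0) S=26.7418 payoff=69.5782 vs cont=69.0626 → 69.5782 [stop]  node(5,1) S=39.4956 payoff=56.8244 vs cont=56.4075 → 56.8244 [stop]  node(5,2) S=58.3319 payoff=37.9881 vs cont=38.3782 → 38.3782 [wait]  node(5,3) S=86.1517 payoff=10.1683 vs cont=18.0473 → 18.0473 [wait]  node(5,4) S=127.2394 payoff=0.0000 vs cont=4.1182 → 4.1182 [wait]  node(5,5) S=187.9228 payoff=0.0000 vs cont=0.0000 → 0.0000 [wait]
k=4: node(4,0) S=32.4990 payoff=63.8210 vs cont=63.3500 → 63.8210 [stop]  node(4,1) S=47.9984 payoff=48.3216 vs cont=48.1449 → 48.3216 [stop]  node(4,2) S=70.8900 payoff=25.4300 vs cont=28.9938 → 28.9938 [wait]  node(4,3) S=104.6991 payoff=0.0000 vs cont=11.6797 → 11.6797 [wait]  node(4,4) S=154.6324 payoff=0.0000 vs cont=2.2447 → 2.2447 [wait]
k=3: node(3,0) S=39.4956 payoff=56.8244 vs cont=56.4075 → 56.8244 [stop]  node(3,1) S=58.3319 payoff=37.9881 vs cont=39.3113 → 39.3113 [wait]  node(3,2) S=86.1517 payoff=10.1683 vs cont=21.0295 → 21.0295 [wait]  node(3,3) S=127.2394 payoff=0.0000 vs cont=7.3706 → 7.3706 [wait]
k=2: node(2,0) S=47.9984 payoff=48.3216 vs cont=48.5624 → 48.5624 [wait]  node(2,1) S=70.8900 payoff=25.4300 vs cont=30.8367 → 30.8367 [wait]  node(2,2) S=104.6991 payoff=0.0000 vs cont=14.7604 → 14.7604 [wait]
k=1: node(1,0) S=58.3319 payoff=37.9881 vs cont=40.2672 → 40.2672 [wait]  node(1,1) S=86.1517 payoff=10.1683 vs cont=23.4125 → 23.4125 [wait]
k=0: node(0,0) S=70.8900 payoff=25.4300 vs cont=32.4239 → 32.4239 [wait]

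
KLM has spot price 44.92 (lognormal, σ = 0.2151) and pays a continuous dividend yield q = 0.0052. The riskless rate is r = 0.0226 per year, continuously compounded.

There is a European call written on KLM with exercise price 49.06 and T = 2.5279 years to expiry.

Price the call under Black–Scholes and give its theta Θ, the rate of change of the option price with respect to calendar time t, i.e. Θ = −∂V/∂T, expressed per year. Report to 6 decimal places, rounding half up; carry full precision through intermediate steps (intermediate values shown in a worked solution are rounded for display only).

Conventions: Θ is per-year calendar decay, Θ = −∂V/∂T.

price = 5.204871
Θ = -1.476279

σ√T = 0.2151·√2.5279 = 0.341995
d₁ = (ln(S/K) + (r−q+σ²/2)T) / (σ√T) = (ln(44.92/49.06) + (0.0226−0.0052+0.2151²/2)·2.5279) / 0.341995 = (-0.088161 + 0.102466) / 0.341995 = 0.041828
d₂ = d₁ − σ√T = 0.041828 − 0.341995 = -0.300167
e^{−rT} = 0.944471
e^{−qT} = 0.986941
N(d₁) = 0.516682,  N(d₂) = 0.382025
Call price V = S·e^{−qT}·N(d₁) − K·e^{−rT}·N(d₂) = 22.906268 − 17.701397 = 5.204871
φ(d₁) = (1/√(2π))·e^{−d₁²/2} = 0.398593
Θ = −S·e^{−qT}·φ(d₁)·σ/(2√T) + q·S·e^{−qT}·N(d₁) − r·K·e^{−rT}·N(d₂) = −1.195340 + 0.119113 − 0.400052 = -1.476279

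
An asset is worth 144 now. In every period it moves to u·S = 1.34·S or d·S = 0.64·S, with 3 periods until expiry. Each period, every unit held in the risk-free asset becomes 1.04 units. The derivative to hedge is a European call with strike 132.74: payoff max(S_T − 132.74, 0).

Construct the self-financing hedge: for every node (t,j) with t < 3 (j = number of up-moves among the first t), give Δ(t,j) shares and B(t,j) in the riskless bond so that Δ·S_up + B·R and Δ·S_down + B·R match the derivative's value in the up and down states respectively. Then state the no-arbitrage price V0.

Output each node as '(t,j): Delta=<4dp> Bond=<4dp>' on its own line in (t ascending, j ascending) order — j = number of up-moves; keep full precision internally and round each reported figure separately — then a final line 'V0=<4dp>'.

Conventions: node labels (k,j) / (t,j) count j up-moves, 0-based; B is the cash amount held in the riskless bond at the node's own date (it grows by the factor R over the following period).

The replicating-portfolio and risk-neutral prices coincide; use p* = (1.04−0.64)/(1.34−0.64) = 0.5714 for the latter.
Terminal payoffs: V(3,0)=0.0000, V(3,1)=0.0000, V(3,2)=32.7425, V(3,3)=213.7390
Node (2,0) S=58.9824: V=(p*·0.0000+(1−p*)·0.0000)/1.04=0.0000; Δ=(0.0000−0.0000)/(79.0364−37.7487)=0.0000; B=V−Δ·S=0.0000
Node (2,1) S=123.4944: V=(p*·32.7425+(1−p*)·0.0000)/1.04=17.9904; Δ=(32.7425−0.0000)/(165.4825−79.0364)=0.3788; B=V−Δ·S=-28.7846
Node (2,2) S=258.5664: V=(p*·213.7390+(1−p*)·32.7425)/1.04=130.9318; Δ=(213.7390−32.7425)/(346.4790−165.4825)=1.0000; B=V−Δ·S=-127.6346
Node (1,0) S=92.1600: V=(p*·17.9904+(1−p*)·0.0000)/1.04=9.8848; Δ=(17.9904−0.0000)/(123.4944−58.9824)=0.2789; B=V−Δ·S=-15.8157
Node (1,1) S=192.9600: V=(p*·130.9318+(1−p*)·17.9904)/1.04=79.3542; Δ=(130.9318−17.9904)/(258.5664−123.4944)=0.8362; B=V−Δ·S=-81.9907
Node (0,0) S=144.0000: V=(p*·79.3542+(1−p*)·9.8848)/1.04=47.6746; Δ=(79.3542−9.8848)/(192.9600−92.1600)=0.6892; B=V−Δ·S=-51.5673
As a check, the time-0 holding Δ(0,0)·S0 + B(0,0) comes to 47.6746 — exactly V0.

(0,0): Delta=0.6892 Bond=-51.5673
(1,0): Delta=0.2789 Bond=-15.8157
(1,1): Delta=0.8362 Bond=-81.9907
(2,0): Delta=0.0000 Bond=0.0000
(2,1): Delta=0.3788 Bond=-28.7846
(2,2): Delta=1.0000 Bond=-127.6346
V0=47.6746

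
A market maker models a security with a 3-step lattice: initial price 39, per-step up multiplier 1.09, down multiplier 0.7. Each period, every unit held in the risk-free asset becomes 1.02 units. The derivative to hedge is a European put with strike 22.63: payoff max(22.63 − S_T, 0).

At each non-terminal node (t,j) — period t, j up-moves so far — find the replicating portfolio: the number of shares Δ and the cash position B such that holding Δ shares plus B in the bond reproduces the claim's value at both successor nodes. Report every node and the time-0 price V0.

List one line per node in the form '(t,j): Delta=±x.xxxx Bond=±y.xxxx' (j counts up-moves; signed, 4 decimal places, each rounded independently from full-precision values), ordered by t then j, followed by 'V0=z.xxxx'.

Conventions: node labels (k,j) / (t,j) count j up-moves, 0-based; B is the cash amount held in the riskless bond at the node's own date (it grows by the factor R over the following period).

Risk-neutral probability p* = (R−d)/(u−d) = (1.02−0.7)/(1.09−0.7) = 0.8205.
Payoffs at expiry: V(3,0)=9.2530, V(3,1)=1.8001, V(3,2)=0.0000, V(3,3)=0.0000
(2,0): S=19.1100. Δ = (V_up−V_dn)/(S_up−S_dn) = (1.8001−9.2530)/(20.8299−13.3770) = -1.0000. V = [p*·1.8001 + (1−p*)·9.2530]/1.02 = 3.0763. B = V − Δ·S = 22.1863.
(2,1): S=29.7570. Δ = (V_up−V_dn)/(S_up−S_dn) = (0.0000−1.8001)/(32.4351−20.8299) = -0.1551. V = [p*·0.0000 + (1−p*)·1.8001]/1.02 = 0.3168. B = V − Δ·S = 4.9324.
(2,2): S=46.3359. Δ = (V_up−V_dn)/(S_up−S_dn) = (0.0000−0.0000)/(50.5061−32.4351) = 0.0000. V = [p*·0.0000 + (1−p*)·0.0000]/1.02 = 0.0000. B = V − Δ·S = 0.0000.
(1,0): S=27.3000. Δ = (V_up−V_dn)/(S_up−S_dn) = (0.3168−3.0763)/(29.7570−19.1100) = -0.2592. V = [p*·0.3168 + (1−p*)·3.0763]/1.02 = 0.7961. B = V − Δ·S = 7.8718.
(1,1): S=42.5100. Δ = (V_up−V_dn)/(S_up−S_dn) = (0.0000−0.3168)/(46.3359−29.7570) = -0.0191. V = [p*·0.0000 + (1−p*)·0.3168]/1.02 = 0.0557. B = V − Δ·S = 0.8679.
(0,0): S=39.0000. Δ = (V_up−V_dn)/(S_up−S_dn) = (0.0557−0.7961)/(42.5100−27.3000) = -0.0487. V = [p*·0.0557 + (1−p*)·0.7961]/1.02 = 0.1849. B = V − Δ·S = 2.0834.
Check: Δ(0,0)·S0 + B(0,0) = 0.1849 = V0.

(0,0): Delta=-0.0487 Bond=2.0834
(1,0): Delta=-0.2592 Bond=7.8718
(1,1): Delta=-0.0191 Bond=0.8679
(2,0): Delta=-1.0000 Bond=22.1863
(2,1): Delta=-0.1551 Bond=4.9324
(2,2): Delta=0.0000 Bond=0.0000
V0=0.1849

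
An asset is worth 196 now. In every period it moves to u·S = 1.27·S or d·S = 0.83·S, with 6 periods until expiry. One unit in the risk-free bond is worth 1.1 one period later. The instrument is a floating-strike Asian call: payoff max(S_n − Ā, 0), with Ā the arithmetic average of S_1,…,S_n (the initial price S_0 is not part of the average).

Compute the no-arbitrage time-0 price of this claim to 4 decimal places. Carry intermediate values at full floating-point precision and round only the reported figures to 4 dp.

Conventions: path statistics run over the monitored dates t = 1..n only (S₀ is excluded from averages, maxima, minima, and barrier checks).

price = 43.9527

Under the martingale measure an up-move has probability p* = 0.6136; value the claim as the probability-weighted average of per-path payoffs, discounted 6 periods at R = 1.1.
Enumerate all 2^6 = 64 price paths (U = up ×1.27, D = down ×0.83); each path with k up-moves has probability p*^k·(1−p*)^(6−k).
DDDDDD: Ā=107.3464, payoff=0.0000, prob=0.003326
UDDDDD: Ā=164.2529, payoff=0.0000, prob=0.005283
DUDDDD: Ā=149.8796, payoff=0.0000, prob=0.005283
UUDDDD: Ā=229.3339, payoff=0.0000, prob=0.008391
DDUDDD: Ā=137.9497, payoff=0.0000, prob=0.005283
UDUDDD: Ā=211.0797, payoff=0.0000, prob=0.008391
DUUDDD: Ā=196.7064, payoff=0.0000, prob=0.008391
UUUDDD: Ā=300.9845, payoff=0.0000, prob=0.013327
DDDUDD: Ā=128.0480, payoff=0.0000, prob=0.005283
UDDUDD: Ā=195.9288, payoff=0.0000, prob=0.008391
DUDUDD: Ā=181.5555, payoff=0.0000, prob=0.008391
UUDUDD: Ā=277.8017, payoff=0.0000, prob=0.013327
DDUUDD: Ā=169.6256, payoff=0.0000, prob=0.008391
UDUUDD: Ā=259.5476, payoff=0.0000, prob=0.013327
DUUUDD: Ā=245.1743, payoff=0.0000, prob=0.013327
UUUUDD: Ā=375.1462, payoff=0.0000, prob=0.021166
DDDDUD: Ā=119.8295, payoff=0.0000, prob=0.005283
UDDDUD: Ā=183.3535, payoff=0.0000, prob=0.008391
DUDDUD: Ā=168.9802, payoff=0.0000, prob=0.008391
UUDDUD: Ā=258.5601, payoff=0.0000, prob=0.013327
DDUDUD: Ā=157.0503, payoff=0.0000, prob=0.008391
UDUDUD: Ā=240.3059, payoff=0.0000, prob=0.013327
DUUDUD: Ā=225.9326, payoff=3.6302, prob=0.013327
UUUDUD: Ā=345.7041, payoff=5.5547, prob=0.021166
DDDUUD: Ā=147.1485, payoff=2.8807, prob=0.008391
UDDUUD: Ā=225.1550, payoff=4.4078, prob=0.013327
DUDUUD: Ā=210.7817, payoff=18.7811, prob=0.013327
UUDUUD: Ā=322.5213, payoff=28.7374, prob=0.021166
DDUUUD: Ā=198.8518, payoff=30.7110, prob=0.013327
UDUUUD: Ā=304.2672, payoff=46.9915, prob=0.021166
DUUUUD: Ā=289.8939, payoff=61.3649, prob=0.021166
UUUUUD: Ā=443.5725, payoff=93.8957, prob=0.033616
DDDDDU: Ā=113.0081, payoff=0.0000, prob=0.005283
UDDDDU: Ā=172.9160, payoff=0.0000, prob=0.008391
DUDDDU: Ā=158.5427, payoff=0.0000, prob=0.008391
UUDDDU: Ā=242.5895, payoff=0.0000, prob=0.013327
DDUDDU: Ā=146.6128, payoff=3.4164, prob=0.008391
UDUDDU: Ā=224.3353, payoff=5.2275, prob=0.013327
DUUDDU: Ā=209.9620, payoff=19.6008, prob=0.013327
UUUDDU: Ā=321.2671, payoff=29.9916, prob=0.021166
DDDUDU: Ā=136.7111, payoff=13.3182, prob=0.008391
UDDUDU: Ā=209.1844, payoff=20.3784, prob=0.013327
DUDUDU: Ā=194.8111, payoff=34.7517, prob=0.013327
UUDUDU: Ā=298.0844, payoff=53.1743, prob=0.021166
DDUUDU: Ā=182.8812, payoff=46.6816, prob=0.013327
UDUUDU: Ā=279.8303, payoff=71.4285, prob=0.021166
DUUUDU: Ā=265.4569, payoff=85.8018, prob=0.021166
UUUUDU: Ā=406.1811, payoff=131.2871, prob=0.033616
DDDDUU: Ā=128.4926, payoff=21.5367, prob=0.008391
UDDDUU: Ā=196.6091, payoff=32.9537, prob=0.013327
DUDDUU: Ā=182.2358, payoff=47.3270, prob=0.013327
UUDDUU: Ā=278.8427, payoff=72.4160, prob=0.021166
DDUDUU: Ā=170.3059, payoff=59.2569, prob=0.013327
UDUDUU: Ā=260.5886, payoff=90.6702, prob=0.021166
DUUDUU: Ā=246.2152, payoff=105.0435, prob=0.021166
UUUDUU: Ā=376.7390, payoff=160.7292, prob=0.033616
DDDUUU: Ā=160.4041, payoff=69.1587, prob=0.013327
UDDUUU: Ā=245.4376, payoff=105.8211, prob=0.021166
DUDUUU: Ā=231.0643, payoff=120.1944, prob=0.021166
UUDUUU: Ā=353.5562, payoff=183.9120, prob=0.033616
DDUUUU: Ā=219.1344, payoff=132.1243, prob=0.021166
UDUUUU: Ā=335.3021, payoff=202.1661, prob=0.033616
DUUUUU: Ā=320.9288, payoff=216.5394, prob=0.033616
UUUUUU: Ā=491.0597, payoff=331.3314, prob=0.053391
Price = Σ prob·payoff / R^6 = 77.864848 / 1.771561 = 43.9527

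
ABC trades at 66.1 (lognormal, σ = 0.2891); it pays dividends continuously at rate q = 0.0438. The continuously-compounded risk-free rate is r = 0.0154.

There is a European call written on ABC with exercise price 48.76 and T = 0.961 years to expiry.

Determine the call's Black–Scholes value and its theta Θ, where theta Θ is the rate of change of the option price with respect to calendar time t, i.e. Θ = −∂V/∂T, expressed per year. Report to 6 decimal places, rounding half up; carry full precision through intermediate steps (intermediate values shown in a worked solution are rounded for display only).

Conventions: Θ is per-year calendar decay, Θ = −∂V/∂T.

price = 16.683484
Θ = -0.173430

σ√T = 0.2891·√0.961 = 0.283406
d₁ = (ln(S/K) + (r−q+σ²/2)T) / (σ√T) = (ln(66.1/48.76) + (0.0154−0.0438+0.2891²/2)·0.961) / 0.283406 = (0.304258 + 0.012867) / 0.283406 = 1.118978
d₂ = d₁ − σ√T = 1.118978 − 0.283406 = 0.835572
e^{−rT} = 0.985310
e^{−qT} = 0.958782
N(d₁) = 0.868425,  N(d₂) = 0.798302
Call price V = S·e^{−qT}·N(d₁) − K·e^{−rT}·N(d₂) = 55.036863 − 38.353379 = 16.683484
φ(d₁) = (1/√(2π))·e^{−d₁²/2} = 0.213313
Θ = −S·e^{−qT}·φ(d₁)·σ/(2√T) + q·S·e^{−qT}·N(d₁) − r·K·e^{−rT}·N(d₂) = −1.993403 + 2.410615 − 0.590642 = -0.173430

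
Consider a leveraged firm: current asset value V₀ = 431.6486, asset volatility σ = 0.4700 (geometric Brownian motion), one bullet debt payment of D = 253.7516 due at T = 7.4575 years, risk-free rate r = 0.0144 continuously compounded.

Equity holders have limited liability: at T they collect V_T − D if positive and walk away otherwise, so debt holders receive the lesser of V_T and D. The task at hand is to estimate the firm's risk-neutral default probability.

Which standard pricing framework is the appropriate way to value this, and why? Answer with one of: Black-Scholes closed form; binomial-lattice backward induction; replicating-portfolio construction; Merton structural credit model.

framework: Merton structural credit model

Key observation: the question is about default risk generated by asset-value dynamics against a debt face of 253.7516 — the structural framework prices exactly that.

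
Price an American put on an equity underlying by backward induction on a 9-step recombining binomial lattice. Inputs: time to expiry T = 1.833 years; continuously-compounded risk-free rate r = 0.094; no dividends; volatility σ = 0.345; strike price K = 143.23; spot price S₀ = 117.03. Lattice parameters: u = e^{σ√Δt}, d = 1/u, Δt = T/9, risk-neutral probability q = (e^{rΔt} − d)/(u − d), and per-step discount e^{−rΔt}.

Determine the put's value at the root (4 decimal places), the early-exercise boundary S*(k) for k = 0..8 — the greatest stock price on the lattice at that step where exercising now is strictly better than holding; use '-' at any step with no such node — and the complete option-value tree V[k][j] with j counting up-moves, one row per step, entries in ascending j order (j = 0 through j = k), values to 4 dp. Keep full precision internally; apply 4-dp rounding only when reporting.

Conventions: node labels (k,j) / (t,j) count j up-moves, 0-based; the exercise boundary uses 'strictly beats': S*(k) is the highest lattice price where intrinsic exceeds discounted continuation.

price = 30.2449
boundary = - 100.1565 85.7158 100.1565 85.7158 100.1565 85.7158 100.1565 117.0300
tree:
30.2449
43.0735 19.6614
57.5142 29.5489 11.3693
69.8728 43.0735 18.3049 5.4633
80.4495 57.5142 28.5933 9.5970 1.8948
89.5013 69.8728 43.0735 16.4423 3.7080 0.3110
97.2480 80.4495 57.5142 27.2468 7.1949 0.6645 0.0000
103.8777 89.5013 69.8728 43.0735 13.8178 1.4200 0.0000 0.0000
109.5516 97.2480 80.4495 57.5142 26.2000 3.0343 0.0000 0.0000 0.0000
114.4074 103.8777 89.5013 69.8728 43.0735 6.4838 0.0000 0.0000 0.0000 0.0000

Δt=0.20367, u=1.16847, d=0.85582, q=0.52298, disc=e^(-rΔt)=0.98104
k=9 terminal: V=max(K-S,0) → 114.4074 103.8777 89.5013 69.8728 43.0735 6.4838 0.0000 0.0000 0.0000 0.0000
k=8: j=0 S=33.6784 intr=109.5516 cont=106.8356 V=109.5516[EX]; j=1 S=45.9820 intr=97.2480 cont=94.5320 V=97.2480[EX]; j=2 S=62.7805 intr=80.4495 cont=77.7335 V=80.4495[EX]; j=3 S=85.7158 intr=57.5142 cont=54.7982 V=57.5142[EX]; j=4 S=117.0300 intr=26.2000 cont=23.4840 V=26.2000[EX]; j=5 S=159.7841 intr=0.0000 cont=3.0343 V=3.0343[hold]; j=6 S=218.1574 intr=0.0000 cont=0.0000 V=0.0000[hold]; j=7 S=297.8559 intr=0.0000 cont=0.0000 V=0.0000[hold]; j=8 S=406.6704 intr=0.0000 cont=0.0000 V=0.0000[hold]  S*(8)=117.0300
k=7: j=0 S=39.3523 intr=103.8777 cont=101.1617 V=103.8777[EX]; j=1 S=53.7287 intr=89.5013 cont=86.7853 V=89.5013[EX]; j=2 S=73.3572 intr=69.8728 cont=67.1568 V=69.8728[EX]; j=3 S=100.1565 intr=43.0735 cont=40.3575 V=43.0735[EX]; j=4 S=136.7462 intr=6.4838 cont=13.8178 V=13.8178[hold]; j=5 S=186.7032 intr=0.0000 cont=1.4200 V=1.4200[hold]; j=6 S=254.9107 intr=0.0000 cont=0.0000 V=0.0000[hold]; j=7 S=348.0362 intr=0.0000 cont=0.0000 V=0.0000[hold]  S*(7)=100.1565
k=6: j=0 S=45.9820 intr=97.2480 cont=94.5320 V=97.2480[EX]; j=1 S=62.7805 intr=80.4495 cont=77.7335 V=80.4495[EX]; j=2 S=85.7158 intr=57.5142 cont=54.7982 V=57.5142[EX]; j=3 S=117.0300 intr=26.2000 cont=27.2468 V=27.2468[hold]; j=4 S=159.7841 intr=0.0000 cont=7.1949 V=7.1949[hold]; j=5 S=218.1574 intr=0.0000 cont=0.6645 V=0.6645[hold]; j=6 S=297.8559 intr=0.0000 cont=0.0000 V=0.0000[hold]  S*(6)=85.7158
k=5: j=0 S=53.7287 intr=89.5013 cont=86.7853 V=89.5013[EX]; j=1 S=73.3572 intr=69.8728 cont=67.1568 V=69.8728[EX]; j=2 S=100.1565 intr=43.0735 cont=40.8946 V=43.0735[EX]; j=3 S=136.7462 intr=6.4838 cont=16.4423 V=16.4423[hold]; j=4 S=186.7032 intr=0.0000 cont=3.7080 V=3.7080[hold]; j=5 S=254.9107 intr=0.0000 cont=0.3110 V=0.3110[hold]  S*(5)=100.1565
k=4: j=0 S=62.7805 intr=80.4495 cont=77.7335 V=80.4495[EX]; j=1 S=85.7158 intr=57.5142 cont=54.7982 V=57.5142[EX]; j=2 S=117.0300 intr=26.2000 cont=28.5933 V=28.5933[hold]; j=3 S=159.7841 intr=0.0000 cont=9.5970 V=9.5970[hold]; j=4 S=218.1574 intr=0.0000 cont=1.8948 V=1.8948[hold]  S*(4)=85.7158
k=3: j=0 S=73.3572 intr=69.8728 cont=67.1568 V=69.8728[EX]; j=1 S=100.1565 intr=43.0735 cont=41.5854 V=43.0735[EX]; j=2 S=136.7462 intr=6.4838 cont=18.3049 V=18.3049[hold]; j=3 S=186.7032 intr=0.0000 cont=5.4633 V=5.4633[hold]  S*(3)=100.1565
k=2: j=0 S=85.7158 intr=57.5142 cont=54.7982 V=57.5142[EX]; j=1 S=117.0300 intr=26.2000 cont=29.5489 V=29.5489[hold]; j=2 S=159.7841 intr=0.0000 cont=11.3693 V=11.3693[hold]  S*(2)=85.7158
k=1: j=0 S=100.1565 intr=43.0735 cont=42.0757 V=43.0735[EX]; j=1 S=136.7462 intr=6.4838 cont=19.6614 V=19.6614[hold]  S*(1)=100.1565
k=0: j=0 S=117.0300 intr=26.2000 cont=30.2449 V=30.2449[hold]  S*(0)=-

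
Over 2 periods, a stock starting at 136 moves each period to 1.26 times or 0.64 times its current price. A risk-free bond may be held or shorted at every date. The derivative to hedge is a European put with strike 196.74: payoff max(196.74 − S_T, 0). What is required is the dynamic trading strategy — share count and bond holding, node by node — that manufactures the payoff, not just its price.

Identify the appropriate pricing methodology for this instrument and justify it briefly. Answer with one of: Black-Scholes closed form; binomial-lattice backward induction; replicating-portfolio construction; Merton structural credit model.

Key observation: a price alone would not answer the question — the per-node share/bond construction on the spot-136, 1.26/0.64 tree is required, and only the replicating-portfolio method yields it.

framework: replicating-portfolio construction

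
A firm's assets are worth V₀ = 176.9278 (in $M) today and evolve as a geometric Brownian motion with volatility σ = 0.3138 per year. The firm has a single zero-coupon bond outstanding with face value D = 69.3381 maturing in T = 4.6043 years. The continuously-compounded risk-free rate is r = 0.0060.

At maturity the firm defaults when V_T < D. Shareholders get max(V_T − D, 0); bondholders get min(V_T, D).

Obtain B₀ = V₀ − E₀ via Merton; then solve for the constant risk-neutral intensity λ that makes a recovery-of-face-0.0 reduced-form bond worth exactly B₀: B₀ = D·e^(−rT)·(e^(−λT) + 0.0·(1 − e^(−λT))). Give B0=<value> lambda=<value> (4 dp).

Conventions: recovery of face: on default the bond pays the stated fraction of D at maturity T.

B0=65.0367 lambda=0.0079

Work the structural quantities from V₀ = 176.9278 against face 69.3381:
d₁ = [ln(V₀/D) + (r + σ²/2)T] / (σ√T)
   = [ln(176.9278/69.3381) + (0.0060 + 0.5·0.3138²)·4.6043] / (0.3138·√4.6043)
   = [0.936747 + 0.254320] / 0.673341 = 1.768892
d₂ = d₁ − σ√T = 1.768892 − 0.673341 = 1.095552
N(d₁) = 0.961544,  N(d₂) = 0.863362,  e^(−rT) = 0.972752
E₀ = V₀·N(d₁) − D·e^(−rT)·N(d₂)
   = 176.9278·0.961544 − 69.3381·0.972752·0.863362 = 111.891115
B₀ = V₀ − E₀ = 176.9278 − 111.891115 = 65.036685
e^(−λT) = (B₀·e^(rT)/D − 0)/(1 − 0) = (65.0367·1.028011/69.3381 − 0)/1 = 0.96423811
λ = −ln(0.96423811)/4.6043 = 0.007909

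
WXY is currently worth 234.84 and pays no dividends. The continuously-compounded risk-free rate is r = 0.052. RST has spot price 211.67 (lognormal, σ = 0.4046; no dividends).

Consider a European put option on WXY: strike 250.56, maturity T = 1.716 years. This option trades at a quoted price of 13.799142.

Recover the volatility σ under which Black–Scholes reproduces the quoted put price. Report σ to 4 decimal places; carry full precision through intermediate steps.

At σ = 0.1361 the Black–Scholes value reproduces the quote:
σ√T = 0.1361·√1.716 = 0.178286
d₁ = (ln(S/K) + (r+σ²/2)T) / (σ√T) = (ln(234.84/250.56) + (0.052+0.1361²/2)·1.716) / 0.178286 = (-0.064794 + 0.105125) / 0.178286 = 0.226215
d₂ = d₁ − σ√T = 0.226215 − 0.178286 = 0.047929
e^{−rT} = 0.914633
N(−d₁) = 0.410517,  N(−d₂) = 0.480886
V = K·e^{−rT}·N(−d₂) − S·N(−d₁) = 110.204973 − 96.405832 = 13.799142 (the observed quote) — the price is monotone increasing in volatility, hence this σ is the only solution

sigma = 0.1361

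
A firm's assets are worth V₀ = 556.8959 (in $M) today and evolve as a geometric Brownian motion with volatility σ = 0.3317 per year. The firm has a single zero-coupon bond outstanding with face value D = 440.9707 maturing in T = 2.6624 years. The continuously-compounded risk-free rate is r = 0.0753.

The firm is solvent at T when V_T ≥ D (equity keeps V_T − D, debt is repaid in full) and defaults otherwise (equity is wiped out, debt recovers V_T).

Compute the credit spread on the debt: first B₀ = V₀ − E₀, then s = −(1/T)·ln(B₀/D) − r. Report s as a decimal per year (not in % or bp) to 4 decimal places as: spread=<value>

spread=0.0309

Work the structural quantities from V₀ = 556.8959 against face 440.9707:
d₁ = [ln(V₀/D) + (r + σ²/2)T] / (σ√T)
   = [ln(556.8959/440.9707) + (0.0753 + 0.5·0.3317²)·2.6624] / (0.3317·√2.6624)
   = [0.233400 + 0.346944] / 0.541230 = 1.072268
d₂ = d₁ − σ√T = 1.072268 − 0.541230 = 0.531037
N(d₁) = 0.858200,  N(d₂) = 0.702304,  e^(−rT) = 0.818339
E₀ = V₀·N(d₁) − D·e^(−rT)·N(d₂)
   = 556.8959·0.858200 − 440.9707·0.818339·0.702304 = 224.492408
B₀ = V₀ − E₀ = 556.8959 − 224.492408 = 332.403492
spread = −(1/T)·ln(B₀/D) − r = −(1/2.6624)·ln(332.403492/440.9707) − 0.0753 = 0.03085567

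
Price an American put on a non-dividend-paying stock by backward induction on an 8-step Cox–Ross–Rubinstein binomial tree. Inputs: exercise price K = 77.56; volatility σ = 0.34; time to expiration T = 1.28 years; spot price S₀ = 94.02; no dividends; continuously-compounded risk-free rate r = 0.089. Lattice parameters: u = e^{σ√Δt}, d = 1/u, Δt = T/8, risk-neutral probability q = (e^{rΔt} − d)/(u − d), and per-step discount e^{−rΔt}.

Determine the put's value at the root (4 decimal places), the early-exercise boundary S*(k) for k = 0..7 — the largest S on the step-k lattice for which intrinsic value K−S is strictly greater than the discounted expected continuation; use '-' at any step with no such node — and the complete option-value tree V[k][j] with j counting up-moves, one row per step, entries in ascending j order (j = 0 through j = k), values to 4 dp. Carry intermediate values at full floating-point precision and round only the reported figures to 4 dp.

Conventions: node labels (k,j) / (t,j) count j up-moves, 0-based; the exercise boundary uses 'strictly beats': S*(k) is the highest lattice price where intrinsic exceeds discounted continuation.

price = 4.2716
boundary = - - - - 54.5713 47.6321 54.5713 62.5213
tree:
4.2716
6.8045 2.0387
10.5537 3.5126 0.7270
15.8635 5.9169 1.3781 0.1428
22.9887 9.6886 2.5797 0.3008 0.0000
29.9279 15.2947 4.7529 0.6339 0.0000 0.0000
35.9846 22.9887 8.5760 1.3357 0.0000 0.0000 0.0000
41.2713 29.9279 15.0387 2.8145 0.0000 0.0000 0.0000 0.0000
45.8856 35.9846 22.9887 5.9305 0.0000 0.0000 0.0000 0.0000 0.0000

Δt=0.16000, u=1.14568, d=0.87284, q=0.51862, disc=e^(-rΔt)=0.98586
k=8 terminal: V=max(K-S,0) → 45.8856 35.9846 22.9887 5.9305 0.0000 0.0000 0.0000 0.0000 0.0000
k=7: j=0 S=36.2887 intr=41.2713 cont=40.1746 V=41.2713[EX]; j=1 S=47.6321 intr=29.9279 cont=28.8312 V=29.9279[EX]; j=2 S=62.5213 intr=15.0387 cont=13.9421 V=15.0387[EX]; j=3 S=82.0647 intr=0.0000 cont=2.8145 V=2.8145[hold]; j=4 S=107.7170 intr=0.0000 cont=0.0000 V=0.0000[hold]; j=5 S=141.3879 intr=0.0000 cont=0.0000 V=0.0000[hold]; j=6 S=185.5840 intr=0.0000 cont=0.0000 V=0.0000[hold]; j=7 S=243.5951 intr=0.0000 cont=0.0000 V=0.0000[hold]  S*(7)=62.5213
k=6: j=0 S=41.5754 intr=35.9846 cont=34.8880 V=35.9846[EX]; j=1 S=54.5713 intr=22.9887 cont=21.8921 V=22.9887[EX]; j=2 S=71.6295 intr=5.9305 cont=8.5760 V=8.5760[hold]; j=3 S=94.0200 intr=0.0000 cont=1.3357 V=1.3357[hold]; j=4 S=123.4094 intr=0.0000 cont=0.0000 V=0.0000[hold]; j=5 S=161.9856 intr=0.0000 cont=0.0000 V=0.0000[hold]; j=6 S=212.6202 intr=0.0000 cont=0.0000 V=0.0000[hold]  S*(6)=54.5713
k=5: j=0 S=47.6321 intr=29.9279 cont=28.8312 V=29.9279[EX]; j=1 S=62.5213 intr=15.0387 cont=15.2947 V=15.2947[hold]; j=2 S=82.0647 intr=0.0000 cont=4.7529 V=4.7529[hold]; j=3 S=107.7170 intr=0.0000 cont=0.6339 V=0.6339[hold]; j=4 S=141.3879 intr=0.0000 cont=0.0000 V=0.0000[hold]; j=5 S=185.5840 intr=0.0000 cont=0.0000 V=0.0000[hold]  S*(5)=47.6321
k=4: j=0 S=54.5713 intr=22.9887 cont=22.0230 V=22.9887[EX]; j=1 S=71.6295 intr=5.9305 cont=9.6886 V=9.6886[hold]; j=2 S=94.0200 intr=0.0000 cont=2.5797 V=2.5797[hold]; j=3 S=123.4094 intr=0.0000 cont=0.3008 V=0.3008[hold]; j=4 S=161.9856 intr=0.0000 cont=0.0000 V=0.0000[hold]  S*(4)=54.5713
k=3: j=0 S=62.5213 intr=15.0387 cont=15.8635 V=15.8635[hold]; j=1 S=82.0647 intr=0.0000 cont=5.9169 V=5.9169[hold]; j=2 S=107.7170 intr=0.0000 cont=1.3781 V=1.3781[hold]; j=3 S=141.3879 intr=0.0000 cont=0.1428 V=0.1428[hold]  S*(3)=-
k=2: j=0 S=71.6295 intr=5.9305 cont=10.5537 V=10.5537[hold]; j=1 S=94.0200 intr=0.0000 cont=3.5126 V=3.5126[hold]; j=2 S=123.4094 intr=0.0000 cont=0.7270 V=0.7270[hold]  S*(2)=-
k=1: j=0 S=82.0647 intr=0.0000 cont=6.8045 V=6.8045[hold]; j=1 S=107.7170 intr=0.0000 cont=2.0387 V=2.0387[hold]  S*(1)=-
k=0: j=0 S=94.0200 intr=0.0000 cont=4.2716 V=4.2716[hold]  S*(0)=-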